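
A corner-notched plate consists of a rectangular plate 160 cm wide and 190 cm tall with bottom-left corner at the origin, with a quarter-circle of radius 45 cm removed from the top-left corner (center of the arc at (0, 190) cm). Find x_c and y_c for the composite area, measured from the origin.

plate: A = 160 × 190 = 30400.00, centroid at (80.00, 95.00).
removed quarter-circle: A = −¼π·45² = -1590.43, centroid at (19.10, 170.90).
ΣA = 28809.57 cm²
ΣAx_c = (30400.00)(80.00) + (-1590.43)(19.10) = 2401625.00 cm³
ΣAy_c = (30400.00)(95.00) + (-1590.43)(170.90) = 2616193.06 cm³
x_c = 2401625.00 / 28809.57 = 83.36 cm
y_c = 2616193.06 / 28809.57 = 90.81 cm

x_c = 83.36 cm, y_c = 90.81 cm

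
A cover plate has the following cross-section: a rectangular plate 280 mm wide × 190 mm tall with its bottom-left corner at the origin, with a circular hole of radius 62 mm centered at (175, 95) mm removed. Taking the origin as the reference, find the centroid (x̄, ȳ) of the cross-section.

x̄ = 129.72 mm, ȳ = 95.00 mm

plate: A = 280 × 190 = 53200.00, centroid at (140.00, 95.00).
hole: A = −π·62² = -12076.28, centroid at (175.00, 95.00).
ΣA = 41123.72 mm²
ΣAx̄ = (53200.00)(140.00) + (-12076.28)(175.00) = 5334650.62 mm³
ΣAȳ = (53200.00)(95.00) + (-12076.28)(95.00) = 3906753.19 mm³
x̄ = 5334650.62 / 41123.72 = 129.72 mm
ȳ = 3906753.19 / 41123.72 = 95.00 mm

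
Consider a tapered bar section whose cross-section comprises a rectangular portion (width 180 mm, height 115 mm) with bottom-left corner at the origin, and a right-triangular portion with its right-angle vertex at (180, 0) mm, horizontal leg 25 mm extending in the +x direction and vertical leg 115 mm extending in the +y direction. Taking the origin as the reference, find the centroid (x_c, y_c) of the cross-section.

x_c = 96.39 mm, y_c = 56.26 mm

rectangular portion: A = 180 × 115 = 20700.00, centroid at (90.00, 57.50).
triangular portion: A = ½·25·115 = 1437.50, centroid at (188.33, 38.33).
ΣA = 22137.50 mm²
ΣAx_c = (20700.00)(90.00) + (1437.50)(188.33) = 2133729.17 mm³
ΣAy_c = (20700.00)(57.50) + (1437.50)(38.33) = 1245354.17 mm³
x_c = 2133729.17 / 22137.50 = 96.39 mm
y_c = 1245354.17 / 22137.50 = 56.26 mm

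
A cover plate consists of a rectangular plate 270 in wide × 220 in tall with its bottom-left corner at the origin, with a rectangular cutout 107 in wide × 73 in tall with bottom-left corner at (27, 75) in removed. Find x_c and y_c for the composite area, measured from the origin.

Part | A | x̄ᵢ | ȳᵢ | A·x̄ᵢ | A·ȳᵢ
plate | 59400.00 | 135.00 | 110.00 | 8019000.00 | 6534000.00
hole | -7811.00 | 80.50 | 111.50 | -628785.50 | -870926.50
Σ | 51589.00 |  |  | 7390214.50 | 5663073.50
x_c = 7390214.50 / 51589.00 = 143.25 in
y_c = 5663073.50 / 51589.00 = 109.77 in

x_c = 143.25 in, y_c = 109.77 in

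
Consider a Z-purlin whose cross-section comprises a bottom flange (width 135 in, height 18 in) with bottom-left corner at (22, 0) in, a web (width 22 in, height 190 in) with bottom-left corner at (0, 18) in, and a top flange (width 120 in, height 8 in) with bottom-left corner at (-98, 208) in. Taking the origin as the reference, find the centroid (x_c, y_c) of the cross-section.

x_c = 29.98 in, y_c = 92.17 in

bottom flange: A = 135 × 18 = 2430.00, centroid at (89.50, 9.00).
web: A = 22 × 190 = 4180.00, centroid at (11.00, 113.00).
top flange: A = 120 × 8 = 960.00, centroid at (-38.00, 212.00).
ΣA = 7570.00 in², ΣAx_c = 226985.00 in³, ΣAy_c = 697730.00 in³.
x_c = 226985.00/7570.00 = 29.98 in; y_c = 697730.00/7570.00 = 92.17 in.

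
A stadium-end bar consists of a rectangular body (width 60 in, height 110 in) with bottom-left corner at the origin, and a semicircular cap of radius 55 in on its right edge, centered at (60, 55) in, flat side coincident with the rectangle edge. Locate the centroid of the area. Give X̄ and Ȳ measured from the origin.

rectangular body: A = 60 × 110 = 6600.00, centroid at (30.00, 55.00).
semicircular end: A = ½π·55² = 4751.66, centroid at (83.34, 55.00).
ΣA = 11351.66 in²
ΣAX̄ = (6600.00)(30.00) + (4751.66)(83.34) = 594016.20 in³
ΣAȲ = (6600.00)(55.00) + (4751.66)(55.00) = 624341.24 in³
X̄ = 594016.20 / 11351.66 = 52.33 in
Ȳ = 624341.24 / 11351.66 = 55.00 in

X̄ = 52.33 in, Ȳ = 55.00 in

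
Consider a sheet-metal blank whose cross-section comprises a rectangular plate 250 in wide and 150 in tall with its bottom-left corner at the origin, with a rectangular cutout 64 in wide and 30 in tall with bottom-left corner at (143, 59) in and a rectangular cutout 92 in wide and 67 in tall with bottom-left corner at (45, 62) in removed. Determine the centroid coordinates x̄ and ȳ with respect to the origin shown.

plate: A = 250 × 150 = 37500.00, centroid at (125.00, 75.00).
hole 1: A = −(64 × 30) = -1920.00, centroid at (175.00, 74.00).
hole 2: A = −(92 × 67) = -6164.00, centroid at (91.00, 95.50).
ΣA = 29416.00 in², ΣAx̄ = 3790576.00 in³, ΣAȳ = 2081758.00 in³.
x̄ = 3790576.00/29416.00 = 128.86 in; ȳ = 2081758.00/29416.00 = 70.77 in.

x̄ = 128.86 in, ȳ = 70.77 in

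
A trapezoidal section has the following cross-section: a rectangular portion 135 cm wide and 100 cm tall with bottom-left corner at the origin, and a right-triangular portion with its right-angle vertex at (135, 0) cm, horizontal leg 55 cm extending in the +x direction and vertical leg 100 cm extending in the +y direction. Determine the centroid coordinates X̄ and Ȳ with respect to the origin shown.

X̄ = 82.03 cm, Ȳ = 47.18 cm

rectangular portion: A = 135 × 100 = 13500.00, centroid at (67.50, 50.00).
triangular portion: A = ½·55·100 = 2750.00, centroid at (153.33, 33.33).
ΣA = 16250.00 cm², ΣAX̄ = 1332916.67 cm³, ΣAȲ = 766666.67 cm³.
X̄ = 1332916.67/16250.00 = 82.03 cm; Ȳ = 766666.67/16250.00 = 47.18 cm.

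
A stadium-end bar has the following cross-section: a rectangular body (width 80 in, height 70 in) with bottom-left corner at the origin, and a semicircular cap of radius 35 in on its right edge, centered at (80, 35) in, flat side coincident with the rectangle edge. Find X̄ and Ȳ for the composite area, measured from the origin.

X̄ = 54.03 in, Ȳ = 35.00 in

Part | A | x̄ᵢ | ȳᵢ | A·x̄ᵢ | A·ȳᵢ
rectangular body | 5600.00 | 40.00 | 35.00 | 224000.00 | 196000.00
semicircular end | 1924.23 | 94.85 | 35.00 | 182521.37 | 67347.89
Σ | 7524.23 |  |  | 406521.37 | 263347.89
X̄ = 406521.37 / 7524.23 = 54.03 in
Ȳ = 263347.89 / 7524.23 = 35.00 in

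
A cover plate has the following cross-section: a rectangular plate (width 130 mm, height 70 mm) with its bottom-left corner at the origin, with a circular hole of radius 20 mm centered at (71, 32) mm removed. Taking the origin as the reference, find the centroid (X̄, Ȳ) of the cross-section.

X̄ = 64.04 mm, Ȳ = 35.48 mm

plate: A = 130 × 70 = 9100.00, centroid at (65.00, 35.00).
hole: A = −π·20² = -1256.64, centroid at (71.00, 32.00).
ΣA = 7843.36 mm²
ΣAX̄ = (9100.00)(65.00) + (-1256.64)(71.00) = 502278.77 mm³
ΣAȲ = (9100.00)(35.00) + (-1256.64)(32.00) = 278287.61 mm³
X̄ = 502278.77 / 7843.36 = 64.04 mm
Ȳ = 278287.61 / 7843.36 = 35.48 mm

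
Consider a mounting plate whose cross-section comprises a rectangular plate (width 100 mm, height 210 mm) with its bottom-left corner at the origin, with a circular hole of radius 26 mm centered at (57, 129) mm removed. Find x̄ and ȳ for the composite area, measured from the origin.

x̄ = 49.21 mm, ȳ = 102.30 mm

plate: A = 100 × 210 = 21000.00, centroid at (50.00, 105.00).
hole: A = −π·26² = -2123.72, centroid at (57.00, 129.00).
ΣA = 18876.28 mm²
ΣAx̄ = (21000.00)(50.00) + (-2123.72)(57.00) = 928948.15 mm³
ΣAȳ = (21000.00)(105.00) + (-2123.72)(129.00) = 1931040.55 mm³
x̄ = 928948.15 / 18876.28 = 49.21 mm
ȳ = 1931040.55 / 18876.28 = 102.30 mm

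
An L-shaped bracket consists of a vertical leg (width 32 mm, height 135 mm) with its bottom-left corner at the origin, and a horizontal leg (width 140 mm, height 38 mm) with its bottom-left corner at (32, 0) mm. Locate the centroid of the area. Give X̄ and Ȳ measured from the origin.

X̄ = 63.46 mm, Ȳ = 40.73 mm

vertical leg: A = 32 × 135 = 4320.00, centroid at (16.00, 67.50).
horizontal leg: A = 140 × 38 = 5320.00, centroid at (102.00, 19.00).
ΣA = 9640.00 mm²
ΣAX̄ = (4320.00)(16.00) + (5320.00)(102.00) = 611760.00 mm³
ΣAȲ = (4320.00)(67.50) + (5320.00)(19.00) = 392680.00 mm³
X̄ = 611760.00 / 9640.00 = 63.46 mm
Ȳ = 392680.00 / 9640.00 = 40.73 mm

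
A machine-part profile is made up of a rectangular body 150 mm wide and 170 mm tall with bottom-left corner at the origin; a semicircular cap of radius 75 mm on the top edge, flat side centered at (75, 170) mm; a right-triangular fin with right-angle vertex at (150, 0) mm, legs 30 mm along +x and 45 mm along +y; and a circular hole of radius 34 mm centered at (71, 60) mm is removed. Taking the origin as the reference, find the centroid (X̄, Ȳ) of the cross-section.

X̄ = 77.29 mm, Ȳ = 119.28 mm

rectangular body: A = 150 × 170 = 25500.00, centroid at (75.00, 85.00).
semicircular top: A = ½π·75² = 8835.73, centroid at (75.00, 201.83).
triangular fin: A = ½·30·45 = 675.00, centroid at (160.00, 15.00).
hole: A = −π·34² = -3631.68, centroid at (71.00, 60.00).
ΣA = 31379.05 mm², ΣAX̄ = 2425330.34 mm³, ΣAȲ = 3743048.12 mm³.
X̄ = 2425330.34/31379.05 = 77.29 mm; Ȳ = 3743048.12/31379.05 = 119.28 mm.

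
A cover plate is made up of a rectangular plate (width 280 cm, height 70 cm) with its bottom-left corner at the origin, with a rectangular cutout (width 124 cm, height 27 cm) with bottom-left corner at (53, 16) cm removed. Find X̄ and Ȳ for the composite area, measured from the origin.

X̄ = 145.15 cm, Ȳ = 36.13 cm

plate: A = 280 × 70 = 19600.00, centroid at (140.00, 35.00).
hole: A = −(124 × 27) = -3348.00, centroid at (115.00, 29.50).
ΣA = 16252.00 cm²
ΣAX̄ = (19600.00)(140.00) + (-3348.00)(115.00) = 2358980.00 cm³
ΣAȲ = (19600.00)(35.00) + (-3348.00)(29.50) = 587234.00 cm³
X̄ = 2358980.00 / 16252.00 = 145.15 cm
Ȳ = 587234.00 / 16252.00 = 36.13 cm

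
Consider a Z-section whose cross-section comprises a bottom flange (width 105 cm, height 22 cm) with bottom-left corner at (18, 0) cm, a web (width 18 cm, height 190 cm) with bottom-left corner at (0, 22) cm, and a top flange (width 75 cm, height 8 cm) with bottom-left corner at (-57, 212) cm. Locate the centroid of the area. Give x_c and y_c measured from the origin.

x_c = 28.74 cm, y_c = 87.70 cm

bottom flange: A = 105 × 22 = 2310.00, centroid at (70.50, 11.00).
web: A = 18 × 190 = 3420.00, centroid at (9.00, 117.00).
top flange: A = 75 × 8 = 600.00, centroid at (-19.50, 216.00).
ΣA = 6330.00 cm²
ΣAx_c = (2310.00)(70.50) + (3420.00)(9.00) + (600.00)(-19.50) = 181935.00 cm³
ΣAy_c = (2310.00)(11.00) + (3420.00)(117.00) + (600.00)(216.00) = 555150.00 cm³
x_c = 181935.00 / 6330.00 = 28.74 cm
y_c = 555150.00 / 6330.00 = 87.70 cm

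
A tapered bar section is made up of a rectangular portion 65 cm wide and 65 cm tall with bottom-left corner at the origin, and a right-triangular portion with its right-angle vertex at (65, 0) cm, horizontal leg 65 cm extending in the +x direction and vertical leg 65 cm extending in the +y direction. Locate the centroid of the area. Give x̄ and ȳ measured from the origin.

x̄ = 50.56 cm, ȳ = 28.89 cm

rectangular portion: A = 65 × 65 = 4225.00, centroid at (32.50, 32.50).
triangular portion: A = ½·65·65 = 2112.50, centroid at (86.67, 21.67).
ΣA = 6337.50 cm², ΣAx̄ = 320395.83 cm³, ΣAȳ = 183083.33 cm³.
x̄ = 320395.83/6337.50 = 50.56 cm; ȳ = 183083.33/6337.50 = 28.89 cm.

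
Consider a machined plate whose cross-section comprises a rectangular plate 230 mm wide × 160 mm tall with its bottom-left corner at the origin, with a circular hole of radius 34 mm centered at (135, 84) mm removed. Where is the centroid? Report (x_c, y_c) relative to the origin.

plate: A = 230 × 160 = 36800.00, centroid at (115.00, 80.00).
hole: A = −π·34² = -3631.68, centroid at (135.00, 84.00).
ΣA = 33168.32 mm², ΣAx_c = 3741723.05 mm³, ΣAy_c = 2638938.79 mm³.
x_c = 3741723.05/33168.32 = 112.81 mm; y_c = 2638938.79/33168.32 = 79.56 mm.

x_c = 112.81 mm, y_c = 79.56 mm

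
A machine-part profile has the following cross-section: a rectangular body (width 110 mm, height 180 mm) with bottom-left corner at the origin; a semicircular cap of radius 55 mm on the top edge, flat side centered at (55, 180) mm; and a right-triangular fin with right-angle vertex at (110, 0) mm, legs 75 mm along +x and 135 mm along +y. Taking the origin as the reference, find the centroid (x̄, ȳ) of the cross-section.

rectangular body: A = 110 × 180 = 19800.00, centroid at (55.00, 90.00).
semicircular top: A = ½π·55² = 4751.66, centroid at (55.00, 203.34).
triangular fin: A = ½·75·135 = 5062.50, centroid at (135.00, 45.00).
ΣA = 29614.16 mm²
ΣAx̄ = (19800.00)(55.00) + (4751.66)(55.00) + (5062.50)(135.00) = 2033778.74 mm³
ΣAȳ = (19800.00)(90.00) + (4751.66)(203.34) + (5062.50)(45.00) = 2976027.77 mm³
x̄ = 2033778.74 / 29614.16 = 68.68 mm
ȳ = 2976027.77 / 29614.16 = 100.49 mm

x̄ = 68.68 mm, ȳ = 100.49 mm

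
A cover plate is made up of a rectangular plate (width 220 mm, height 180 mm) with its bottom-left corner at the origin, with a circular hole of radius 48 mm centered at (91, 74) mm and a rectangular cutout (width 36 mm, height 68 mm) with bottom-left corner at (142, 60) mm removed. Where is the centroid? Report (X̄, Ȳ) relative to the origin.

X̄ = 110.51 mm, Ȳ = 93.54 mm

plate: A = 220 × 180 = 39600.00, centroid at (110.00, 90.00).
hole 1: A = −π·48² = -7238.23, centroid at (91.00, 74.00).
hole 2: A = −(36 × 68) = -2448.00, centroid at (160.00, 94.00).
ΣA = 29913.77 mm²
ΣAX̄ = (39600.00)(110.00) + (-7238.23)(91.00) + (-2448.00)(160.00) = 3305641.12 mm³
ΣAȲ = (39600.00)(90.00) + (-7238.23)(74.00) + (-2448.00)(94.00) = 2798259.02 mm³
X̄ = 3305641.12 / 29913.77 = 110.51 mm
Ȳ = 2798259.02 / 29913.77 = 93.54 mm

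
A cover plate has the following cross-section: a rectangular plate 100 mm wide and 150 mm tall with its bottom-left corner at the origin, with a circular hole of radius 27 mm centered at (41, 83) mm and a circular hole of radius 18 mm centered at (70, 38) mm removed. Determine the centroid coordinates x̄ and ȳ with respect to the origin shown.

Part | A | x̄ᵢ | ȳᵢ | A·x̄ᵢ | A·ȳᵢ
plate | 15000.00 | 50.00 | 75.00 | 750000.00 | 1125000.00
hole 1 | -2290.22 | 41.00 | 83.00 | -93899.06 | -190088.35
hole 2 | -1017.88 | 70.00 | 38.00 | -71251.32 | -38679.29
Σ | 11691.90 |  |  | 584849.62 | 896232.36
x̄ = 584849.62 / 11691.90 = 50.02 mm
ȳ = 896232.36 / 11691.90 = 76.65 mm

x̄ = 50.02 mm, ȳ = 76.65 mm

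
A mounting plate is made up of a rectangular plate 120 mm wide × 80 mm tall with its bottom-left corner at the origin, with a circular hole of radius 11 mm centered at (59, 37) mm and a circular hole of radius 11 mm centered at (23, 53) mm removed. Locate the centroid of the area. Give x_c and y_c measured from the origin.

plate: A = 120 × 80 = 9600.00, centroid at (60.00, 40.00).
hole 1: A = −π·11² = -380.13, centroid at (59.00, 37.00).
hole 2: A = −π·11² = -380.13, centroid at (23.00, 53.00).
ΣA = 8839.73 mm²
ΣAx_c = (9600.00)(60.00) + (-380.13)(59.00) + (-380.13)(23.00) = 544829.12 mm³
ΣAy_c = (9600.00)(40.00) + (-380.13)(37.00) + (-380.13)(53.00) = 349788.06 mm³
x_c = 544829.12 / 8839.73 = 61.63 mm
y_c = 349788.06 / 8839.73 = 39.57 mm

x_c = 61.63 mm, y_c = 39.57 mm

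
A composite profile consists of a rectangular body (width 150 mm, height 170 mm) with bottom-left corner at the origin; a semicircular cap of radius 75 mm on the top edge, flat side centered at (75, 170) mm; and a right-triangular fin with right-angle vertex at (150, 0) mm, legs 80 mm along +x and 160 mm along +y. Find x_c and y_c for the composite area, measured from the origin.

Part | A | x̄ᵢ | ȳᵢ | A·x̄ᵢ | A·ȳᵢ
rectangular body | 25500.00 | 75.00 | 85.00 | 1912500.00 | 2167500.00
semicircular top | 8835.73 | 75.00 | 201.83 | 662679.70 | 1783323.99
triangular fin | 6400.00 | 176.67 | 53.33 | 1130666.67 | 341333.33
Σ | 40735.73 |  |  | 3705846.37 | 4292157.32
x_c = 3705846.37 / 40735.73 = 90.97 mm
y_c = 4292157.32 / 40735.73 = 105.37 mm

x_c = 90.97 mm, y_c = 105.37 mm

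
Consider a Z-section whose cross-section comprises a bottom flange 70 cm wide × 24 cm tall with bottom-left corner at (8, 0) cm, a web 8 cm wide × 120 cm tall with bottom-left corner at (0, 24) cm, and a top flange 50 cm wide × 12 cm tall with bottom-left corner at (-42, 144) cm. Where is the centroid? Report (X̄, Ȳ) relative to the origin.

X̄ = 20.33 cm, Ȳ = 58.89 cm

bottom flange: A = 70 × 24 = 1680.00, centroid at (43.00, 12.00).
web: A = 8 × 120 = 960.00, centroid at (4.00, 84.00).
top flange: A = 50 × 12 = 600.00, centroid at (-17.00, 150.00).
ΣA = 3240.00 cm², ΣAX̄ = 65880.00 cm³, ΣAȲ = 190800.00 cm³.
X̄ = 65880.00/3240.00 = 20.33 cm; Ȳ = 190800.00/3240.00 = 58.89 cm.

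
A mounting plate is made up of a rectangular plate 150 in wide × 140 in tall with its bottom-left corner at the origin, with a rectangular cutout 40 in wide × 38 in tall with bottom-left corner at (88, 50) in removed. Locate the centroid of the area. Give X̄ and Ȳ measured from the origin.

Part | A | x̄ᵢ | ȳᵢ | A·x̄ᵢ | A·ȳᵢ
plate | 21000.00 | 75.00 | 70.00 | 1575000.00 | 1470000.00
hole | -1520.00 | 108.00 | 69.00 | -164160.00 | -104880.00
Σ | 19480.00 |  |  | 1410840.00 | 1365120.00
X̄ = 1410840.00 / 19480.00 = 72.43 in
Ȳ = 1365120.00 / 19480.00 = 70.08 in

X̄ = 72.43 in, Ȳ = 70.08 in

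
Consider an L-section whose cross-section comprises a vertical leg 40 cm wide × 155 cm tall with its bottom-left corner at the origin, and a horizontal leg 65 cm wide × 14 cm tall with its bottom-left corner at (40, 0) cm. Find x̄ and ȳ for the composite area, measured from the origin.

vertical leg: A = 40 × 155 = 6200.00, centroid at (20.00, 77.50).
horizontal leg: A = 65 × 14 = 910.00, centroid at (72.50, 7.00).
ΣA = 7110.00 cm², ΣAx̄ = 189975.00 cm³, ΣAȳ = 486870.00 cm³.
x̄ = 189975.00/7110.00 = 26.72 cm; ȳ = 486870.00/7110.00 = 68.48 cm.

x̄ = 26.72 cm, ȳ = 68.48 cm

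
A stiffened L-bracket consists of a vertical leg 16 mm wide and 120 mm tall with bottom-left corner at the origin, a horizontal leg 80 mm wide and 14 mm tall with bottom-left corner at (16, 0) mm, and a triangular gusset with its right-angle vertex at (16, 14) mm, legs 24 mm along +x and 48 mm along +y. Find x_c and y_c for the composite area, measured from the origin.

x_c = 25.42 mm, y_c = 38.81 mm

Part | A | x̄ᵢ | ȳᵢ | A·x̄ᵢ | A·ȳᵢ
vertical leg | 1920.00 | 8.00 | 60.00 | 15360.00 | 115200.00
horizontal leg | 1120.00 | 56.00 | 7.00 | 62720.00 | 7840.00
gusset | 576.00 | 24.00 | 30.00 | 13824.00 | 17280.00
Σ | 3616.00 |  |  | 91904.00 | 140320.00
x_c = 91904.00 / 3616.00 = 25.42 mm
y_c = 140320.00 / 3616.00 = 38.81 mm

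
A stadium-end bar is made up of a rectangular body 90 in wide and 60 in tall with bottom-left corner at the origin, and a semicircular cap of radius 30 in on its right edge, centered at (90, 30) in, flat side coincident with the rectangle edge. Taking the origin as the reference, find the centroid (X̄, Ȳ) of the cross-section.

Part | A | x̄ᵢ | ȳᵢ | A·x̄ᵢ | A·ȳᵢ
rectangular body | 5400.00 | 45.00 | 30.00 | 243000.00 | 162000.00
semicircular end | 1413.72 | 102.73 | 30.00 | 145234.50 | 42411.50
Σ | 6813.72 |  |  | 388234.50 | 204411.50
X̄ = 388234.50 / 6813.72 = 56.98 in
Ȳ = 204411.50 / 6813.72 = 30.00 in

X̄ = 56.98 in, Ȳ = 30.00 in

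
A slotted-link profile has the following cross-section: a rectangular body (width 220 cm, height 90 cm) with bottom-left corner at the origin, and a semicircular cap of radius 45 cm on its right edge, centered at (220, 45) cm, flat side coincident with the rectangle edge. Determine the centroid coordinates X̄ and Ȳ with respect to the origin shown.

X̄ = 127.87 cm, Ȳ = 45.00 cm

rectangular body: A = 220 × 90 = 19800.00, centroid at (110.00, 45.00).
semicircular end: A = ½π·45² = 3180.86, centroid at (239.10, 45.00).
ΣA = 22980.86 cm², ΣAX̄ = 2938539.76 cm³, ΣAȲ = 1034138.82 cm³.
X̄ = 2938539.76/22980.86 = 127.87 cm; Ȳ = 1034138.82/22980.86 = 45.00 cm.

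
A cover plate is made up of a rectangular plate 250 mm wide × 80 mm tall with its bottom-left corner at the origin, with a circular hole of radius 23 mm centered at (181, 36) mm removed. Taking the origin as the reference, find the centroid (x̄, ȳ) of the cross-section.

x̄ = 119.92 mm, ȳ = 40.36 mm

Part | A | x̄ᵢ | ȳᵢ | A·x̄ᵢ | A·ȳᵢ
plate | 20000.00 | 125.00 | 40.00 | 2500000.00 | 800000.00
hole | -1661.90 | 181.00 | 36.00 | -300804.35 | -59828.49
Σ | 18338.10 |  |  | 2199195.65 | 740171.51
x̄ = 2199195.65 / 18338.10 = 119.92 mm
ȳ = 740171.51 / 18338.10 = 40.36 mm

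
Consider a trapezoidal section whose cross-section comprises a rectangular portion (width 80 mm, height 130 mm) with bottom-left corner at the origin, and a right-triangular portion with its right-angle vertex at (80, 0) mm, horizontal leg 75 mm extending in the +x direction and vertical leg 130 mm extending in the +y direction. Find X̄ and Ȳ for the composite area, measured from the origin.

rectangular portion: A = 80 × 130 = 10400.00, centroid at (40.00, 65.00).
triangular portion: A = ½·75·130 = 4875.00, centroid at (105.00, 43.33).
ΣA = 15275.00 mm²
ΣAX̄ = (10400.00)(40.00) + (4875.00)(105.00) = 927875.00 mm³
ΣAȲ = (10400.00)(65.00) + (4875.00)(43.33) = 887250.00 mm³
X̄ = 927875.00 / 15275.00 = 60.74 mm
Ȳ = 887250.00 / 15275.00 = 58.09 mm

X̄ = 60.74 mm, Ȳ = 58.09 mm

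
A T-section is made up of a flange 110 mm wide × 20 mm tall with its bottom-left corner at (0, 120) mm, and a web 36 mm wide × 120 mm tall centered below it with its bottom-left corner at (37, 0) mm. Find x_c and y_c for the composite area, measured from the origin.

x_c = 55.00 mm, y_c = 83.62 mm

Part | A | x̄ᵢ | ȳᵢ | A·x̄ᵢ | A·ȳᵢ
web | 4320.00 | 55.00 | 60.00 | 237600.00 | 259200.00
flange | 2200.00 | 55.00 | 130.00 | 121000.00 | 286000.00
Σ | 6520.00 |  |  | 358600.00 | 545200.00
x_c = 358600.00 / 6520.00 = 55.00 mm
y_c = 545200.00 / 6520.00 = 83.62 mm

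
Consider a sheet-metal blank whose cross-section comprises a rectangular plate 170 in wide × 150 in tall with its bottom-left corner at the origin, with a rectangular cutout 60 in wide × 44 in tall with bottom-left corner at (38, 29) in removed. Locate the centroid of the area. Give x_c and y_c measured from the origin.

x_c = 86.96 in, y_c = 77.77 in

plate: A = 170 × 150 = 25500.00, centroid at (85.00, 75.00).
hole: A = −(60 × 44) = -2640.00, centroid at (68.00, 51.00).
ΣA = 22860.00 in²
ΣAx_c = (25500.00)(85.00) + (-2640.00)(68.00) = 1987980.00 in³
ΣAy_c = (25500.00)(75.00) + (-2640.00)(51.00) = 1777860.00 in³
x_c = 1987980.00 / 22860.00 = 86.96 in
y_c = 1777860.00 / 22860.00 = 77.77 in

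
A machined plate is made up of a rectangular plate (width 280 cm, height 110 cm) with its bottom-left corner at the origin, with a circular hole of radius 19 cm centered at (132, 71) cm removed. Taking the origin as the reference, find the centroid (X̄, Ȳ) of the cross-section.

plate: A = 280 × 110 = 30800.00, centroid at (140.00, 55.00).
hole: A = −π·19² = -1134.11, centroid at (132.00, 71.00).
ΣA = 29665.89 cm²
ΣAX̄ = (30800.00)(140.00) + (-1134.11)(132.00) = 4162296.83 cm³
ΣAȲ = (30800.00)(55.00) + (-1134.11)(71.00) = 1613477.84 cm³
X̄ = 4162296.83 / 29665.89 = 140.31 cm
Ȳ = 1613477.84 / 29665.89 = 54.39 cm

X̄ = 140.31 cm, Ȳ = 54.39 cm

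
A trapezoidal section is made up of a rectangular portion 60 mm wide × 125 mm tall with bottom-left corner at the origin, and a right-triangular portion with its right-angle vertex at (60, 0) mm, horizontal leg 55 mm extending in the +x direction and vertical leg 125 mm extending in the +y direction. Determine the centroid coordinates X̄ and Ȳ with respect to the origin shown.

rectangular portion: A = 60 × 125 = 7500.00, centroid at (30.00, 62.50).
triangular portion: A = ½·55·125 = 3437.50, centroid at (78.33, 41.67).
ΣA = 10937.50 mm², ΣAX̄ = 494270.83 mm³, ΣAȲ = 611979.17 mm³.
X̄ = 494270.83/10937.50 = 45.19 mm; Ȳ = 611979.17/10937.50 = 55.95 mm.

X̄ = 45.19 mm, Ȳ = 55.95 mm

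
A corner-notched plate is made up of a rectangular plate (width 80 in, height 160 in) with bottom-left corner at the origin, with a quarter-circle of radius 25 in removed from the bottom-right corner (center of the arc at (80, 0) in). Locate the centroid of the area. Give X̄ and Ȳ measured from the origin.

X̄ = 38.83 in, Ȳ = 82.77 in

plate: A = 80 × 160 = 12800.00, centroid at (40.00, 80.00).
removed quarter-circle: A = −¼π·25² = -490.87, centroid at (69.39, 10.61).
ΣA = 12309.13 in², ΣAX̄ = 477938.43 in³, ΣAȲ = 1018791.67 in³.
X̄ = 477938.43/12309.13 = 38.83 in; Ȳ = 1018791.67/12309.13 = 82.77 in.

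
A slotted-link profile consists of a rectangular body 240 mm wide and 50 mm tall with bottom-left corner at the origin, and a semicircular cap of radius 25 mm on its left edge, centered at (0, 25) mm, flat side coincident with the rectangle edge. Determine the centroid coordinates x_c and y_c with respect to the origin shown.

Part | A | x̄ᵢ | ȳᵢ | A·x̄ᵢ | A·ȳᵢ
rectangular body | 12000.00 | 120.00 | 25.00 | 1440000.00 | 300000.00
semicircular end | 981.75 | -10.61 | 25.00 | -10416.67 | 24543.69
Σ | 12981.75 |  |  | 1429583.33 | 324543.69
x_c = 1429583.33 / 12981.75 = 110.12 mm
y_c = 324543.69 / 12981.75 = 25.00 mm

x_c = 110.12 mm, y_c = 25.00 mm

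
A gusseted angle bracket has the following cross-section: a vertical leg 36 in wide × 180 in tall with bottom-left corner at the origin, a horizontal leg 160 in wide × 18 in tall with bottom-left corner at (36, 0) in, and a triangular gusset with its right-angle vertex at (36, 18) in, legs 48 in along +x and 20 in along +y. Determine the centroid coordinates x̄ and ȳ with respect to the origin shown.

Part | A | x̄ᵢ | ȳᵢ | A·x̄ᵢ | A·ȳᵢ
vertical leg | 6480.00 | 18.00 | 90.00 | 116640.00 | 583200.00
horizontal leg | 2880.00 | 116.00 | 9.00 | 334080.00 | 25920.00
gusset | 480.00 | 52.00 | 24.67 | 24960.00 | 11840.00
Σ | 9840.00 |  |  | 475680.00 | 620960.00
x̄ = 475680.00 / 9840.00 = 48.34 in
ȳ = 620960.00 / 9840.00 = 63.11 in

x̄ = 48.34 in, ȳ = 63.11 in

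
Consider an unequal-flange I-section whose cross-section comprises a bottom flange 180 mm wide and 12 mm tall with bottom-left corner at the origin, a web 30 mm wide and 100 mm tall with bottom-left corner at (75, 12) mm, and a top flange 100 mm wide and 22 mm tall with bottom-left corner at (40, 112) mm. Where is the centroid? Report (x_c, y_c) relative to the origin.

x_c = 90.00 mm, y_c = 63.80 mm

bottom flange: A = 180 × 12 = 2160.00, centroid at (90.00, 6.00).
web: A = 30 × 100 = 3000.00, centroid at (90.00, 62.00).
top flange: A = 100 × 22 = 2200.00, centroid at (90.00, 123.00).
ΣA = 7360.00 mm²
ΣAx_c = (2160.00)(90.00) + (3000.00)(90.00) + (2200.00)(90.00) = 662400.00 mm³
ΣAy_c = (2160.00)(6.00) + (3000.00)(62.00) + (2200.00)(123.00) = 469560.00 mm³
x_c = 662400.00 / 7360.00 = 90.00 mm
y_c = 469560.00 / 7360.00 = 63.80 mm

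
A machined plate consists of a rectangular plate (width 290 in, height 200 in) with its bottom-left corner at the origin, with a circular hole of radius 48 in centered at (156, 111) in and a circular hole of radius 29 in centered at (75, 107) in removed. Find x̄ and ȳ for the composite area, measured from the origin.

plate: A = 290 × 200 = 58000.00, centroid at (145.00, 100.00).
hole 1: A = −π·48² = -7238.23, centroid at (156.00, 111.00).
hole 2: A = −π·29² = -2642.08, centroid at (75.00, 107.00).
ΣA = 48119.69 in², ΣAx̄ = 7082680.25 in³, ΣAȳ = 4713854.03 in³.
x̄ = 7082680.25/48119.69 = 147.19 in; ȳ = 4713854.03/48119.69 = 97.96 in.

x̄ = 147.19 in, ȳ = 97.96 in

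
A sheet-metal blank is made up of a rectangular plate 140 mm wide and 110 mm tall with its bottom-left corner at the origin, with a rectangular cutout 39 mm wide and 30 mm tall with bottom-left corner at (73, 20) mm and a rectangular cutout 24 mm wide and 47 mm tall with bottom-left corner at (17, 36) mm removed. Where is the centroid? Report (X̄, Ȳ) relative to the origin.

X̄ = 71.52 mm, Ȳ = 56.40 mm

plate: A = 140 × 110 = 15400.00, centroid at (70.00, 55.00).
hole 1: A = −(39 × 30) = -1170.00, centroid at (92.50, 35.00).
hole 2: A = −(24 × 47) = -1128.00, centroid at (29.00, 59.50).
ΣA = 13102.00 mm², ΣAX̄ = 937063.00 mm³, ΣAȲ = 738934.00 mm³.
X̄ = 937063.00/13102.00 = 71.52 mm; Ȳ = 738934.00/13102.00 = 56.40 mm.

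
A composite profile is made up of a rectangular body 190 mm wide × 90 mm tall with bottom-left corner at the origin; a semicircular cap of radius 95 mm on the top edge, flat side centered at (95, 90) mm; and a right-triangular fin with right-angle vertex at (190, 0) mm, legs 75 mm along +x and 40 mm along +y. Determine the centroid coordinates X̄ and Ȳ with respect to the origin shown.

rectangular body: A = 190 × 90 = 17100.00, centroid at (95.00, 45.00).
semicircular top: A = ½π·95² = 14176.44, centroid at (95.00, 130.32).
triangular fin: A = ½·75·40 = 1500.00, centroid at (215.00, 13.33).
ΣA = 32776.44 mm²
ΣAX̄ = (17100.00)(95.00) + (14176.44)(95.00) + (1500.00)(215.00) = 3293761.50 mm³
ΣAȲ = (17100.00)(45.00) + (14176.44)(130.32) + (1500.00)(13.33) = 2636962.65 mm³
X̄ = 3293761.50 / 32776.44 = 100.49 mm
Ȳ = 2636962.65 / 32776.44 = 80.45 mm

X̄ = 100.49 mm, Ȳ = 80.45 mm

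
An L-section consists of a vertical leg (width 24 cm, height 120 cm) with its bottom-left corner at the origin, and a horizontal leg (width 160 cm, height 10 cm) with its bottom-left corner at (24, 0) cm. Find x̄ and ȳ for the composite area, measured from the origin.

vertical leg: A = 24 × 120 = 2880.00, centroid at (12.00, 60.00).
horizontal leg: A = 160 × 10 = 1600.00, centroid at (104.00, 5.00).
ΣA = 4480.00 cm²
ΣAx̄ = (2880.00)(12.00) + (1600.00)(104.00) = 200960.00 cm³
ΣAȳ = (2880.00)(60.00) + (1600.00)(5.00) = 180800.00 cm³
x̄ = 200960.00 / 4480.00 = 44.86 cm
ȳ = 180800.00 / 4480.00 = 40.36 cm

x̄ = 44.86 cm, ȳ = 40.36 cm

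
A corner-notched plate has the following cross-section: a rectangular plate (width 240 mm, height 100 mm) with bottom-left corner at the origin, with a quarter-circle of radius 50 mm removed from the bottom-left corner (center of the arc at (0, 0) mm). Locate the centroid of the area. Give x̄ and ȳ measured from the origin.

x̄ = 128.80 mm, ȳ = 52.56 mm

plate: A = 240 × 100 = 24000.00, centroid at (120.00, 50.00).
removed quarter-circle: A = −¼π·50² = -1963.50, centroid at (21.22, 21.22).
ΣA = 22036.50 mm², ΣAx̄ = 2838333.33 mm³, ΣAȳ = 1158333.33 mm³.
x̄ = 2838333.33/22036.50 = 128.80 mm; ȳ = 1158333.33/22036.50 = 52.56 mm.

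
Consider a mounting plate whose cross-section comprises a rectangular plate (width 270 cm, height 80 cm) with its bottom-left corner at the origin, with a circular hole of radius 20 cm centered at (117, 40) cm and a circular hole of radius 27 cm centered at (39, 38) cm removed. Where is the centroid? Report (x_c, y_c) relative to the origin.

Part | A | x̄ᵢ | ȳᵢ | A·x̄ᵢ | A·ȳᵢ
plate | 21600.00 | 135.00 | 40.00 | 2916000.00 | 864000.00
hole 1 | -1256.64 | 117.00 | 40.00 | -147026.54 | -50265.48
hole 2 | -2290.22 | 39.00 | 38.00 | -89318.62 | -87028.40
Σ | 18053.14 |  |  | 2679654.84 | 726706.12
x_c = 2679654.84 / 18053.14 = 148.43 cm
y_c = 726706.12 / 18053.14 = 40.25 cm

x_c = 148.43 cm, y_c = 40.25 cm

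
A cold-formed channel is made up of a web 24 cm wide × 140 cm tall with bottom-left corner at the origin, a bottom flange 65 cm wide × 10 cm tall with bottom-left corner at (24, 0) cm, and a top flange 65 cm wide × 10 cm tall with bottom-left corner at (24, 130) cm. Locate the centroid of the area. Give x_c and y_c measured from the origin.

web: A = 24 × 140 = 3360.00, centroid at (12.00, 70.00).
bottom flange: A = 65 × 10 = 650.00, centroid at (56.50, 5.00).
top flange: A = 65 × 10 = 650.00, centroid at (56.50, 135.00).
ΣA = 4660.00 cm², ΣAx_c = 113770.00 cm³, ΣAy_c = 326200.00 cm³.
x_c = 113770.00/4660.00 = 24.41 cm; y_c = 326200.00/4660.00 = 70.00 cm.

x_c = 24.41 cm, y_c = 70.00 cm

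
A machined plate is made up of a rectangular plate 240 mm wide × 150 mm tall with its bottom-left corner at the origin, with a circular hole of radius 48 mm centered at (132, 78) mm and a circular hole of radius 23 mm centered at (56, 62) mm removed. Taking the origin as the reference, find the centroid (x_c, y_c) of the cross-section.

x_c = 120.72 mm, y_c = 75.00 mm

Part | A | x̄ᵢ | ȳᵢ | A·x̄ᵢ | A·ȳᵢ
plate | 36000.00 | 120.00 | 75.00 | 4320000.00 | 2700000.00
hole 1 | -7238.23 | 132.00 | 78.00 | -955446.29 | -564581.90
hole 2 | -1661.90 | 56.00 | 62.00 | -93066.54 | -103037.96
Σ | 27099.87 |  |  | 3271487.17 | 2032380.15
x_c = 3271487.17 / 27099.87 = 120.72 mm
y_c = 2032380.15 / 27099.87 = 75.00 mm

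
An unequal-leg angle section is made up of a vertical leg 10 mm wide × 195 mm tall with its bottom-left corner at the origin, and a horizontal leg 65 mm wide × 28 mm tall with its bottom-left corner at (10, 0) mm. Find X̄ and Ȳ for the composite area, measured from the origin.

X̄ = 23.10 mm, Ȳ = 57.19 mm

vertical leg: A = 10 × 195 = 1950.00, centroid at (5.00, 97.50).
horizontal leg: A = 65 × 28 = 1820.00, centroid at (42.50, 14.00).
ΣA = 3770.00 mm², ΣAX̄ = 87100.00 mm³, ΣAȲ = 215605.00 mm³.
X̄ = 87100.00/3770.00 = 23.10 mm; Ȳ = 215605.00/3770.00 = 57.19 mm.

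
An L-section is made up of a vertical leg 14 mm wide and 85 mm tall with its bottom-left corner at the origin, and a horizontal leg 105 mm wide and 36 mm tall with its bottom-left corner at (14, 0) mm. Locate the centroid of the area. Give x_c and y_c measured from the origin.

Part | A | x̄ᵢ | ȳᵢ | A·x̄ᵢ | A·ȳᵢ
vertical leg | 1190.00 | 7.00 | 42.50 | 8330.00 | 50575.00
horizontal leg | 3780.00 | 66.50 | 18.00 | 251370.00 | 68040.00
Σ | 4970.00 |  |  | 259700.00 | 118615.00
x_c = 259700.00 / 4970.00 = 52.25 mm
y_c = 118615.00 / 4970.00 = 23.87 mm

x_c = 52.25 mm, y_c = 23.87 mm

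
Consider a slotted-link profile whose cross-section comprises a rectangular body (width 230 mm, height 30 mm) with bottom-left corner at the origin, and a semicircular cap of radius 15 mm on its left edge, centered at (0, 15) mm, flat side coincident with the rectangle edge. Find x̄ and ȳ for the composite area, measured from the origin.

rectangular body: A = 230 × 30 = 6900.00, centroid at (115.00, 15.00).
semicircular end: A = ½π·15² = 353.43, centroid at (-6.37, 15.00).
ΣA = 7253.43 mm², ΣAx̄ = 791250.00 mm³, ΣAȳ = 108801.44 mm³.
x̄ = 791250.00/7253.43 = 109.09 mm; ȳ = 108801.44/7253.43 = 15.00 mm.

x̄ = 109.09 mm, ȳ = 15.00 mm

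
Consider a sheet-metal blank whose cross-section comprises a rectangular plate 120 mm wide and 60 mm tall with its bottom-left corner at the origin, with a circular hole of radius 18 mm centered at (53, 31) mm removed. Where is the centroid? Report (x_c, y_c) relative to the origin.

Part | A | x̄ᵢ | ȳᵢ | A·x̄ᵢ | A·ȳᵢ
plate | 7200.00 | 60.00 | 30.00 | 432000.00 | 216000.00
hole | -1017.88 | 53.00 | 31.00 | -53947.43 | -31554.16
Σ | 6182.12 |  |  | 378052.57 | 184445.84
x_c = 378052.57 / 6182.12 = 61.15 mm
y_c = 184445.84 / 6182.12 = 29.84 mm

x_c = 61.15 mm, y_c = 29.84 mm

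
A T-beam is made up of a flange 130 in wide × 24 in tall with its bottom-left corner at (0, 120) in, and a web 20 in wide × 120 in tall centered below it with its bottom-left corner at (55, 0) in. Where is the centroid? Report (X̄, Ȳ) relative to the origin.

web: A = 20 × 120 = 2400.00, centroid at (65.00, 60.00).
flange: A = 130 × 24 = 3120.00, centroid at (65.00, 132.00).
ΣA = 5520.00 in²
ΣAX̄ = (2400.00)(65.00) + (3120.00)(65.00) = 358800.00 in³
ΣAȲ = (2400.00)(60.00) + (3120.00)(132.00) = 555840.00 in³
X̄ = 358800.00 / 5520.00 = 65.00 in
Ȳ = 555840.00 / 5520.00 = 100.70 in

X̄ = 65.00 in, Ȳ = 100.70 in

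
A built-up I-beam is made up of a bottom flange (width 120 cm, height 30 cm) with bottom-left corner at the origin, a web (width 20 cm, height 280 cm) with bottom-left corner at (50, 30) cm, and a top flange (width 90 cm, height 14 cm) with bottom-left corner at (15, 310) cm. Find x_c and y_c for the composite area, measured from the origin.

x_c = 60.00 cm, y_c = 134.36 cm

Part | A | x̄ᵢ | ȳᵢ | A·x̄ᵢ | A·ȳᵢ
bottom flange | 3600.00 | 60.00 | 15.00 | 216000.00 | 54000.00
web | 5600.00 | 60.00 | 170.00 | 336000.00 | 952000.00
top flange | 1260.00 | 60.00 | 317.00 | 75600.00 | 399420.00
Σ | 10460.00 |  |  | 627600.00 | 1405420.00
x_c = 627600.00 / 10460.00 = 60.00 cm
y_c = 1405420.00 / 10460.00 = 134.36 cm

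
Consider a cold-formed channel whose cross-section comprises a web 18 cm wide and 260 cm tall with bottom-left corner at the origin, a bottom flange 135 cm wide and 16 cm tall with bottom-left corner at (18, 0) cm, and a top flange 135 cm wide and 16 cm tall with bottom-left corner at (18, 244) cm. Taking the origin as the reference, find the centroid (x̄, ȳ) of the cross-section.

Part | A | x̄ᵢ | ȳᵢ | A·x̄ᵢ | A·ȳᵢ
web | 4680.00 | 9.00 | 130.00 | 42120.00 | 608400.00
bottom flange | 2160.00 | 85.50 | 8.00 | 184680.00 | 17280.00
top flange | 2160.00 | 85.50 | 252.00 | 184680.00 | 544320.00
Σ | 9000.00 |  |  | 411480.00 | 1170000.00
x̄ = 411480.00 / 9000.00 = 45.72 cm
ȳ = 1170000.00 / 9000.00 = 130.00 cm

x̄ = 45.72 cm, ȳ = 130.00 cm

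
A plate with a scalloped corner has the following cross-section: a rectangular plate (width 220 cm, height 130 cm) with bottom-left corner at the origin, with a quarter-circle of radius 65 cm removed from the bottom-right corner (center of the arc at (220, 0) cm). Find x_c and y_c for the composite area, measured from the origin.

Part | A | x̄ᵢ | ȳᵢ | A·x̄ᵢ | A·ȳᵢ
plate | 28600.00 | 110.00 | 65.00 | 3146000.00 | 1859000.00
removed quarter-circle | -3318.31 | 192.41 | 27.59 | -638485.93 | -91541.67
Σ | 25281.69 |  |  | 2507514.07 | 1767458.33
x_c = 2507514.07 / 25281.69 = 99.18 cm
y_c = 1767458.33 / 25281.69 = 69.91 cm

x_c = 99.18 cm, y_c = 69.91 cm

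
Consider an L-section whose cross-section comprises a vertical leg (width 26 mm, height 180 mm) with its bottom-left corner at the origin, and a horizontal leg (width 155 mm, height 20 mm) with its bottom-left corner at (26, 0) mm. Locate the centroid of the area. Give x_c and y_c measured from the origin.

x_c = 49.06 mm, y_c = 58.12 mm

Part | A | x̄ᵢ | ȳᵢ | A·x̄ᵢ | A·ȳᵢ
vertical leg | 4680.00 | 13.00 | 90.00 | 60840.00 | 421200.00
horizontal leg | 3100.00 | 103.50 | 10.00 | 320850.00 | 31000.00
Σ | 7780.00 |  |  | 381690.00 | 452200.00
x_c = 381690.00 / 7780.00 = 49.06 mm
y_c = 452200.00 / 7780.00 = 58.12 mm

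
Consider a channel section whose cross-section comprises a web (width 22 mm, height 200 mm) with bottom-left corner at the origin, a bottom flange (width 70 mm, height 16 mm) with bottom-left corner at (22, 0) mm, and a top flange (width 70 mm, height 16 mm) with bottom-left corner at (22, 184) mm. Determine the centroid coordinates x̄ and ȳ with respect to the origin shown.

x̄ = 26.52 mm, ȳ = 100.00 mm

web: A = 22 × 200 = 4400.00, centroid at (11.00, 100.00).
bottom flange: A = 70 × 16 = 1120.00, centroid at (57.00, 8.00).
top flange: A = 70 × 16 = 1120.00, centroid at (57.00, 192.00).
ΣA = 6640.00 mm²
ΣAx̄ = (4400.00)(11.00) + (1120.00)(57.00) + (1120.00)(57.00) = 176080.00 mm³
ΣAȳ = (4400.00)(100.00) + (1120.00)(8.00) + (1120.00)(192.00) = 664000.00 mm³
x̄ = 176080.00 / 6640.00 = 26.52 mm
ȳ = 664000.00 / 6640.00 = 100.00 mm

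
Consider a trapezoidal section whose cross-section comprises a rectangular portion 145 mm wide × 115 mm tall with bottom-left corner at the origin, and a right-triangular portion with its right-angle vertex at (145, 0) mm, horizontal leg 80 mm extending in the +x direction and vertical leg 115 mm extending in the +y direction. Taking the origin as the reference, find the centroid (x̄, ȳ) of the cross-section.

rectangular portion: A = 145 × 115 = 16675.00, centroid at (72.50, 57.50).
triangular portion: A = ½·80·115 = 4600.00, centroid at (171.67, 38.33).
ΣA = 21275.00 mm²
ΣAx̄ = (16675.00)(72.50) + (4600.00)(171.67) = 1998604.17 mm³
ΣAȳ = (16675.00)(57.50) + (4600.00)(38.33) = 1135145.83 mm³
x̄ = 1998604.17 / 21275.00 = 93.94 mm
ȳ = 1135145.83 / 21275.00 = 53.36 mm

x̄ = 93.94 mm, ȳ = 53.36 mm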